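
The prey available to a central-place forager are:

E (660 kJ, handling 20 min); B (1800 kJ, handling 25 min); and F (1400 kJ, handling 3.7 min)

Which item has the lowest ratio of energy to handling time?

E

In descending order of E/h:
F: 1400/3.7 = 378 kJ/min
B: 1800/25 = 72 kJ/min
E: 660/20 = 33 kJ/min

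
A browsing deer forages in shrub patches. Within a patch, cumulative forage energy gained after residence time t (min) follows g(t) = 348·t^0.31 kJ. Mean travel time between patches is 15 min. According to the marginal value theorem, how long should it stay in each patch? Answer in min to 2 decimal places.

By the marginal value theorem, leave when the instantaneous gain rate g'(t) equals the habitat-wide average g(t)/(T + t).
g'(t) = 0.31·348·t^-0.69. Setting 0.31·348·t^-0.69 = 348·t^0.31/(15+t) gives 0.31(15+t) = t, so 0.69·t = 0.31×15.
t* = 0.31×15/0.69 = 6.739 min.

6.74 min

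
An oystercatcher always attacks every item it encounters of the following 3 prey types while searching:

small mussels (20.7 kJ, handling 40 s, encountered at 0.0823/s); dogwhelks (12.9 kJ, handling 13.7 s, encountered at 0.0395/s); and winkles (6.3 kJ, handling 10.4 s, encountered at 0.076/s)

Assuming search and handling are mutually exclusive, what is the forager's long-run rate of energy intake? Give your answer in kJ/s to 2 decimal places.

0.48 kJ/s

R = (0.0823×20.7 + 0.0395×12.9 + 0.076×6.3) / (1 + 0.0823×40 + 0.0395×13.7 + 0.076×10.4) = 2.692/5.624 = 0.4787 kJ/s.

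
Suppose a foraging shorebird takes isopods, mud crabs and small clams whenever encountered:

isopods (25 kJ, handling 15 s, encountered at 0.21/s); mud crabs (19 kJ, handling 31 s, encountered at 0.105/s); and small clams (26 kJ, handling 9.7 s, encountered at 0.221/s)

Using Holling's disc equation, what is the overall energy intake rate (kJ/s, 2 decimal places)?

1.36 kJ/s

R = Σλ_iE_i / (1 + Σλ_ih_i)
Numerator: 0.21×25 + 0.105×19 + 0.221×26 = 12.99
Denominator: 1 + 0.21×15 + 0.105×31 + 0.221×9.7 = 9.549
R = 12.99/9.549 = 1.36 kJ/s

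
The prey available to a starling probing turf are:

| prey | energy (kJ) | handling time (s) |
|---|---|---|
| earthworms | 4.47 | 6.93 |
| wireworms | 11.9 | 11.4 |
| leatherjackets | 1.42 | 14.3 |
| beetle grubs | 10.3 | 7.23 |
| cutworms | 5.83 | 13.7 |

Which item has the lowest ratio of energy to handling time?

leatherjackets

Profitability E/h (kJ/s): earthworms = 4.47/6.93 = 0.645, wireworms = 11.9/11.4 = 1.04, leatherjackets = 1.42/14.3 = 0.0993, beetle grubs = 10.3/7.23 = 1.42, cutworms = 5.83/13.7 = 0.426.
Ranked: beetle grubs > wireworms > earthworms > cutworms > leatherjackets.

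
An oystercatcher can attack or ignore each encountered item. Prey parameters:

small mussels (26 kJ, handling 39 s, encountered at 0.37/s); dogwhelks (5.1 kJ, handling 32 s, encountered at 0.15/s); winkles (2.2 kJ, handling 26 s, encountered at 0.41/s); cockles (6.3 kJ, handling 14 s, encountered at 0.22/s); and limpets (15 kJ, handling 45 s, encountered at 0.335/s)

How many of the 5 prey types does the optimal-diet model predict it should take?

Rank by E/h (kJ/s): small mussels 0.667, cockles 0.45, limpets 0.333, dogwhelks 0.159, winkles 0.0846. Include each in turn until the next type's E/h falls below the running intake rate.
Rate on top 1: 0.6235. cockles: 0.45 < 0.6235 → exclude; stop.
Optimal diet: small mussels — 1 of 5 types.

1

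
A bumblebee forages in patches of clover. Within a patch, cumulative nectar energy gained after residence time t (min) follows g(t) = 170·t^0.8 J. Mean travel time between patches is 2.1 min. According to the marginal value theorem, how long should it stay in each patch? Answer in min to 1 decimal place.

Optimal t* satisfies g'(t*) = g(t*)/(T + t*).
g'(t) = 0.8·170·t^-0.2. Setting 0.8·170·t^-0.2 = 170·t^0.8/(2.1+t) gives 0.8(2.1+t) = t, so 0.20·t = 0.8×2.1.
t* = 0.8×2.1/0.20 = 8.4 min.

8.4 min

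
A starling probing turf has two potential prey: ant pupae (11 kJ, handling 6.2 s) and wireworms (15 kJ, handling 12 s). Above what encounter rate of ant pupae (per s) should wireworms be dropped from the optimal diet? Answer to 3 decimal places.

0.385 per s

Drop wireworms once their profitability E₂/h₂ falls below the rate achievable on ant pupae alone: E₂/h₂ = λE₁/(1 + λh₁).
Solve for λ: λE₁h₂ = E₂(1 + λh₁) → λ(E₁h₂ − E₂h₁) = E₂ → λ = E₂/(E₁h₂ − E₂h₁).
λ = 15/(11×12 − 15×6.2) = 15/39 = 0.3846 per s.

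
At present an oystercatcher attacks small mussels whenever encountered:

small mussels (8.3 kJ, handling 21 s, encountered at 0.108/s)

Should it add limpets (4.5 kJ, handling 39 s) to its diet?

No

On small mussels alone, R = ΣλE/(1+Σλh) = 0.8964/3.268 = 0.2743 kJ/s.
limpets: E/h = 4.5/39 = 0.1154 kJ/s.
0.1154 < 0.2743, so adding limpets would lower the average — exclude it.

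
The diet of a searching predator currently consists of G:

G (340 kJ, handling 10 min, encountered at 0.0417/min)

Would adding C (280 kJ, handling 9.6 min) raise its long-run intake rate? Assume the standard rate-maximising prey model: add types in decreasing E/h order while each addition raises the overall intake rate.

On G alone, R = ΣλE/(1+Σλh) = 14.18/1.417 = 10.01 kJ/min.
C: E/h = 280/9.6 = 29.17 kJ/min.
Since 29.17 > R, including C increases the long-run rate.

Yes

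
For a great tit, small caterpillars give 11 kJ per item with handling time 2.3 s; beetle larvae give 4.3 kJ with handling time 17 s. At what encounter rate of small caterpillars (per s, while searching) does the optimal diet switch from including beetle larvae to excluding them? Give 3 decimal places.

At the threshold, the rate on small caterpillars alone equals the profitability of beetle larvae: λ·11/(1 + λ·2.3) = 4.3/17 = 0.2529.
Rearranging, λ(11 − 0.2529×2.3) = 0.2529, so λ = 0.2529/10.42 = 0.02428 per s.

0.024 per s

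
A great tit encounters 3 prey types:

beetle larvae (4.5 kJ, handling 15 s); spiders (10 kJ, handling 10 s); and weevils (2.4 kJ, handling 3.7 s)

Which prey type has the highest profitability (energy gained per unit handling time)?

In descending order of E/h:
spiders: 10/10 = 1 kJ/s
weevils: 2.4/3.7 = 0.649 kJ/s
beetle larvae: 4.5/15 = 0.3 kJ/s

spiders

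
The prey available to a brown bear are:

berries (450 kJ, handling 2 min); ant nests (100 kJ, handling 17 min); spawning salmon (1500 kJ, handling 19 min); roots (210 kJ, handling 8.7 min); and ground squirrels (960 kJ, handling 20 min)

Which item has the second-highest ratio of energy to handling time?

spawning salmon

In descending order of E/h:
berries: 450/2 = 225 kJ/min
spawning salmon: 1500/19 = 78.9 kJ/min
ground squirrels: 960/20 = 48 kJ/min
roots: 210/8.7 = 24.1 kJ/min
ant nests: 100/17 = 5.88 kJ/min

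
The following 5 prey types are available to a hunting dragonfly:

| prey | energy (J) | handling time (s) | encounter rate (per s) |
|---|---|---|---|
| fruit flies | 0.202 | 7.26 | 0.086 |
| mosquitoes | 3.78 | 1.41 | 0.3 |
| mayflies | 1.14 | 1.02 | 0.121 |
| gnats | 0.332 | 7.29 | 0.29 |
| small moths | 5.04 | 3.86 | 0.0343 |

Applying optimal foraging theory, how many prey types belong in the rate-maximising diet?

E/h in descending order: mosquitoes 2.68, small moths 1.31, mayflies 1.12, gnats 0.0455, fruit flies 0.0278 J/s. The optimal diet is the largest prefix of this list for which every included type satisfies E_i/h_i > R on the types above it.
Rate on top 1: 0.7969. small moths: 1.31 > 0.7969 → include.
Rate on top 2: 0.8402. mayflies: 1.12 > 0.8402 → include.
Rate on top 3: 0.8606. gnats: 0.0455 < 0.8606 → exclude; stop.
Optimal diet: mosquitoes, small moths, mayflies — 3 of 5 types.

3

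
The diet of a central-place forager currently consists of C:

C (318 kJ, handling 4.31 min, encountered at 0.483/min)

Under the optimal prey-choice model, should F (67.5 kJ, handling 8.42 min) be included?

Intake rate on the current diet: R = (0.483×318) / (1 + 0.483×4.31) = 153.6/3.082 = 49.84 kJ/min.
F: E/h = 67.5/8.42 = 8.017 kJ/min.
8.017 < 49.84, so adding F would lower the average — exclude it.

No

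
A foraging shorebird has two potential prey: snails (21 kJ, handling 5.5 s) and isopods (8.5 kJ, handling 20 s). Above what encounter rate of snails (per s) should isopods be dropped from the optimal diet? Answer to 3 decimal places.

The zero-one rule: include isopods iff E₂/h₂ > λE₁/(1+λh₁). Equality gives the switch point.
λE₁h₂ = E₂ + λE₂h₁ ⇒ λ = E₂/(E₁h₂ − E₂h₁) = 8.5/(420 − 46.75) = 0.02277 per s.

0.023 per s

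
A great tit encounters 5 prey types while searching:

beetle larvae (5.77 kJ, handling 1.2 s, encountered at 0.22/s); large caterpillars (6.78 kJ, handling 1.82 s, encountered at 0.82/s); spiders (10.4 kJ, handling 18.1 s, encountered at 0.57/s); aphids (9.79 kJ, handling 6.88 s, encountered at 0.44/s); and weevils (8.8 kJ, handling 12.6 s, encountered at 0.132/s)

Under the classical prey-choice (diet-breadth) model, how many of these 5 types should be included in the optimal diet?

E/h in descending order: beetle larvae 4.81, large caterpillars 3.73, aphids 1.42, weevils 0.698, spiders 0.575 kJ/s. The optimal diet is the largest prefix of this list for which every included type satisfies E_i/h_i > R on the types above it.
Rate on top 1: 1.004. large caterpillars: 3.73 > 1.004 → include.
Rate on top 2: 2.478. aphids: 1.42 < 2.478 → exclude; stop.
Optimal diet: beetle larvae, large caterpillars — 2 of 5 types.

2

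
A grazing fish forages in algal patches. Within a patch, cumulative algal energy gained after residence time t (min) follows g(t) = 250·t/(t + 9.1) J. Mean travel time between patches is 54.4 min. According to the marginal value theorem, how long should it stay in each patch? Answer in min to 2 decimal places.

22.25 min

Maximise g(t)/(T+t): set derivative to zero → g'(t)(T+t) = g(t).
g'(t) = 250·9.1/(t + 9.1)². Setting 250·9.1/(t+9.1)² = 250t/[(t+9.1)(54.4+t)] gives 9.1(54.4+t) = t(t+9.1), so t² = 9.1×54.4 = 495.
t* = √495 = 22.25 min.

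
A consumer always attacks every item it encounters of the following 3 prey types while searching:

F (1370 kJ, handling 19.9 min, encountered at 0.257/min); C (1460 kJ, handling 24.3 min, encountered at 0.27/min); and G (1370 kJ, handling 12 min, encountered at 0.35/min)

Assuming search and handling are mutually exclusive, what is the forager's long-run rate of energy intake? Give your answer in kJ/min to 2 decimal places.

R = Σλ_iE_i / (1 + Σλ_ih_i)
Numerator: 0.257×1370 + 0.27×1460 + 0.35×1370 = 1226
Denominator: 1 + 0.257×19.9 + 0.27×24.3 + 0.35×12 = 16.88
R = 1226/16.88 = 72.64 kJ/min

72.64 kJ/min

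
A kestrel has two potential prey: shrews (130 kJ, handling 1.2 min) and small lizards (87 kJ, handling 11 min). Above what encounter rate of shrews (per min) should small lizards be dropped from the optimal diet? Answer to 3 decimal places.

At the threshold, the rate on shrews alone equals the profitability of small lizards: λ·130/(1 + λ·1.2) = 87/11 = 7.909.
Rearranging, λ(130 − 7.909×1.2) = 7.909, so λ = 7.909/120.5 = 0.06563 per min.

0.066 per min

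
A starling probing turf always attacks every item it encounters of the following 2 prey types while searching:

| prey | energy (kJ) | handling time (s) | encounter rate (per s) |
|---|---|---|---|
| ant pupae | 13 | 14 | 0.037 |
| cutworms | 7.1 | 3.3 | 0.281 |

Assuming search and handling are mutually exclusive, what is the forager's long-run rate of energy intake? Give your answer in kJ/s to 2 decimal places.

Energy encountered per unit search time: 0.037×13 + 0.281×7.1 = 2.476 kJ/s.
Handling time per unit search time: 0.037×14 + 0.281×3.3 = 1.445.
Rate = 2.476/(1 + 1.445) = 1.013 kJ/s.

1.01 kJ/s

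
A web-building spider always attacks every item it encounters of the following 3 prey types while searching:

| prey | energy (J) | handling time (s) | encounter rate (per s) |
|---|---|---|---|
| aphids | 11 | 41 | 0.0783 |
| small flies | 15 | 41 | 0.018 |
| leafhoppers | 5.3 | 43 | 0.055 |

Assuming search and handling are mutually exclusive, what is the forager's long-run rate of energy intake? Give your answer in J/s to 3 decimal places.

R = Σλ_iE_i / (1 + Σλ_ih_i)
Numerator: 0.0783×11 + 0.018×15 + 0.055×5.3 = 1.423
Denominator: 1 + 0.0783×41 + 0.018×41 + 0.055×43 = 7.313
R = 1.423/7.313 = 0.1945 J/s

0.195 J/s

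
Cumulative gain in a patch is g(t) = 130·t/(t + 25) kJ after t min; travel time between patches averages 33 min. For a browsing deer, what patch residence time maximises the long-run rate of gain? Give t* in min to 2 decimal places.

28.72 min

By the marginal value theorem, leave when the instantaneous gain rate g'(t) equals the habitat-wide average g(t)/(T + t).
g'(t) = 130·25/(t + 25)². Setting 130·25/(t+25)² = 130t/[(t+25)(33+t)] gives 25(33+t) = t(t+25), so t² = 25×33 = 825.
t* = √825 = 28.72 min.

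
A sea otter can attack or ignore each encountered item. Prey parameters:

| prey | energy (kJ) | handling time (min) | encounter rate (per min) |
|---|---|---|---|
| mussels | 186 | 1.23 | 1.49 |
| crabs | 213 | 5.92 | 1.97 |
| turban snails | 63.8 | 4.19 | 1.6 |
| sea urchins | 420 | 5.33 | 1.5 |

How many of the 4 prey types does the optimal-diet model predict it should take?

Rank by E/h (kJ/min): mussels 151, sea urchins 78.8, crabs 36, turban snails 15.2. Include each in turn until the next type's E/h falls below the running intake rate.
Rate on top 1: 97.84. sea urchins: 78.8 < 97.84 → exclude; stop.
Optimal diet: mussels — 1 of 4 types.

1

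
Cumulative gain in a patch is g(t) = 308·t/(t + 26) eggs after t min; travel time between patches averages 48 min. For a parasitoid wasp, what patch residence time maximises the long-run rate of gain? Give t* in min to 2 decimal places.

Optimal t* satisfies g'(t*) = g(t*)/(T + t*).
g'(t) = 308·26/(t + 26)². Setting 308·26/(t+26)² = 308t/[(t+26)(48+t)] gives 26(48+t) = t(t+26), so t² = 26×48 = 1248.
t* = √1248 = 35.33 min.

35.33 min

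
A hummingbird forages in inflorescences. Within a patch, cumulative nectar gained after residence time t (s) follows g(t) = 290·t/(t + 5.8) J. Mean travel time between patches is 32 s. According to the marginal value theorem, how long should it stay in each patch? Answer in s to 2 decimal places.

13.62 s

Optimal t* satisfies g'(t*) = g(t*)/(T + t*).
g'(t) = 290·5.8/(t + 5.8)². Setting 290·5.8/(t+5.8)² = 290t/[(t+5.8)(32+t)] gives 5.8(32+t) = t(t+5.8), so t² = 5.8×32 = 185.6.
t* = √185.6 = 13.62 s.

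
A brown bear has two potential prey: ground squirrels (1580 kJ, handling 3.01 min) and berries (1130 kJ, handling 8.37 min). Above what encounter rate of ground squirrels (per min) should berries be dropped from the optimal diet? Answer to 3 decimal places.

At the threshold, the rate on ground squirrels alone equals the profitability of berries: λ·1580/(1 + λ·3.01) = 1130/8.37 = 135.
Rearranging, λ(1580 − 135×3.01) = 135, so λ = 135/1174 = 0.115 per min.

0.115 per min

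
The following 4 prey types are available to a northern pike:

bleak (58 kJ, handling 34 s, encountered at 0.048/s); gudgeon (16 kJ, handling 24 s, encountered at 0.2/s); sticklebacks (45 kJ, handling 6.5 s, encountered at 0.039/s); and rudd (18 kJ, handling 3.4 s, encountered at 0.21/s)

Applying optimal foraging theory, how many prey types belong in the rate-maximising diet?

2

E/h in descending order: sticklebacks 6.92, rudd 5.29, bleak 1.71, gudgeon 0.667 kJ/s. The optimal diet is the largest prefix of this list for which every included type satisfies E_i/h_i > R on the types above it.
Rate on top 1: 1.4. rudd: 5.29 > 1.4 → include.
Rate on top 2: 2.813. bleak: 1.71 < 2.813 → exclude; stop.
Optimal diet: sticklebacks, rudd — 2 of 4 types.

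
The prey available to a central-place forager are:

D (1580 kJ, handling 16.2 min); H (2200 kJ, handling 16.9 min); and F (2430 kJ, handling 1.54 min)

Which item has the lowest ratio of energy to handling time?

In descending order of E/h:
F: 2430/1.54 = 1.58e+03 kJ/min
H: 2200/16.9 = 130 kJ/min
D: 1580/16.2 = 97.5 kJ/min

D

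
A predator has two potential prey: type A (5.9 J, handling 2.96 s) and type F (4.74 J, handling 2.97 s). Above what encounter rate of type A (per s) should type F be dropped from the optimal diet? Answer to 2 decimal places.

1.36 per s

At the threshold, the rate on type A alone equals the profitability of type F: λ·5.9/(1 + λ·2.96) = 4.74/2.97 = 1.596.
Rearranging, λ(5.9 − 1.596×2.96) = 1.596, so λ = 1.596/1.176 = 1.357 per s.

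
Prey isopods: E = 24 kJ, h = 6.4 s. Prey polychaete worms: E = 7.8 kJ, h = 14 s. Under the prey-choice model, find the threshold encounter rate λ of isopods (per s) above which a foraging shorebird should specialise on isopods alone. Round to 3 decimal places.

0.027 per s

The zero-one rule: include polychaete worms iff E₂/h₂ > λE₁/(1+λh₁). Equality gives the switch point.
λE₁h₂ = E₂ + λE₂h₁ ⇒ λ = E₂/(E₁h₂ − E₂h₁) = 7.8/(336 − 49.92) = 0.02727 per s.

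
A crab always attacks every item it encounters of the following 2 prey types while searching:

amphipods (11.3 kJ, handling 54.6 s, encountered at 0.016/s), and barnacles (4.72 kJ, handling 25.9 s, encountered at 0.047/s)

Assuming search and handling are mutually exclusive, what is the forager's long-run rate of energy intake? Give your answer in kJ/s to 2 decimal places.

0.13 kJ/s

Energy encountered per unit search time: 0.016×11.3 + 0.047×4.72 = 0.4026 kJ/s.
Handling time per unit search time: 0.016×54.6 + 0.047×25.9 = 2.091.
Rate = 0.4026/(1 + 2.091) = 0.1303 kJ/s.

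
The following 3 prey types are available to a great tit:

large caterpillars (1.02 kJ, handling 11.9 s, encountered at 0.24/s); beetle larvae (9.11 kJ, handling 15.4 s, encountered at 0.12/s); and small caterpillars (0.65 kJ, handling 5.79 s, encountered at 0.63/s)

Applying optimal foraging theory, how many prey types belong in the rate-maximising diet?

1

E/h in descending order: beetle larvae 0.592, small caterpillars 0.112, large caterpillars 0.0857 kJ/s. The optimal diet is the largest prefix of this list for which every included type satisfies E_i/h_i > R on the types above it.
Rate on top 1: 0.3838. small caterpillars: 0.112 < 0.3838 → exclude; stop.
Optimal diet: beetle larvae — 1 of 3 types.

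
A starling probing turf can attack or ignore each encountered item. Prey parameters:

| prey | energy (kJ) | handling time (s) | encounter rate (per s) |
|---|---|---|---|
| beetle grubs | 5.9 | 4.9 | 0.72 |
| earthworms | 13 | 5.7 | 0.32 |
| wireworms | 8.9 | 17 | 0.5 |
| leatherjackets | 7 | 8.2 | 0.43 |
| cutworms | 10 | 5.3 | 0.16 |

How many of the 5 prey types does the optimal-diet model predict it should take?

2

E/h in descending order: earthworms 2.28, cutworms 1.89, beetle grubs 1.2, leatherjackets 0.854, wireworms 0.524 kJ/s. The optimal diet is the largest prefix of this list for which every included type satisfies E_i/h_i > R on the types above it.
Rate on top 1: 1.473. cutworms: 1.89 > 1.473 → include.
Rate on top 2: 1.569. beetle grubs: 1.2 < 1.569 → exclude; stop.
Optimal diet: earthworms, cutworms — 2 of 5 types.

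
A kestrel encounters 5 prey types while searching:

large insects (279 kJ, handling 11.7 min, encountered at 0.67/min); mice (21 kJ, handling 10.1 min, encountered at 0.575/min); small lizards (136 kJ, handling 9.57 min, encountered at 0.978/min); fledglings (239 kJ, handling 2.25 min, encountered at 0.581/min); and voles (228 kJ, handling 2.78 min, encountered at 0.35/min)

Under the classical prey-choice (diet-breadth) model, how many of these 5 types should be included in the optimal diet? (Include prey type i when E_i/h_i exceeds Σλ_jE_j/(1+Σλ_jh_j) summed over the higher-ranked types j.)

2

Profitabilities (E/h, kJ/min): fledglings 106, voles 82, large insects 23.8, small lizards 14.2, mice 2.08. Add prey in this order while the next type's profitability exceeds the intake rate on those already taken.
Rate on top 1: 60.18. voles: 82 > 60.18 → include.
Rate on top 2: 66.66. large insects: 23.8 < 66.66 → exclude; stop.
Optimal diet: fledglings, voles — 2 of 5 types.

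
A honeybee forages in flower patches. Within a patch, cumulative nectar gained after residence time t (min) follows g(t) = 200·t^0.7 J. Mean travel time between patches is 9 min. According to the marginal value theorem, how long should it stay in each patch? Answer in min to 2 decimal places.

21.00 min

Optimal t* satisfies g'(t*) = g(t*)/(T + t*).
g'(t) = 0.7·200·t^-0.3. Setting 0.7·200·t^-0.3 = 200·t^0.7/(9+t) gives 0.7(9+t) = t, so 0.30·t = 0.7×9.
t* = 0.7×9/0.30 = 21 min.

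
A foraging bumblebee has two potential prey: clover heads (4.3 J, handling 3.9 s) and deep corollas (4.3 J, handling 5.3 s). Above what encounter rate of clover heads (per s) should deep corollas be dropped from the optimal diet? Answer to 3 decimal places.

0.714 per s

The zero-one rule: include deep corollas iff E₂/h₂ > λE₁/(1+λh₁). Equality gives the switch point.
λE₁h₂ = E₂ + λE₂h₁ ⇒ λ = E₂/(E₁h₂ − E₂h₁) = 4.3/(22.79 − 16.77) = 0.7143 per s.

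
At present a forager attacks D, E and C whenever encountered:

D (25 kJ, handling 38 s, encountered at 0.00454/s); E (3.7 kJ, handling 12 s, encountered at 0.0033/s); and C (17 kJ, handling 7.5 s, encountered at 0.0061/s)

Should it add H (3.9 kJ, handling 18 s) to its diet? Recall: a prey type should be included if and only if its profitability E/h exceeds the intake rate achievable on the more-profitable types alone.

Yes

Current rate: (0.00454×25 + 0.0033×3.7 + 0.0061×17)/(1 + 0.00454×38 + 0.0033×12 + 0.0061×7.5) = 0.1824 kJ/s.
H: E/h = 3.9/18 = 0.2167 kJ/s.
Since 0.2167 > R, including H increases the long-run rate.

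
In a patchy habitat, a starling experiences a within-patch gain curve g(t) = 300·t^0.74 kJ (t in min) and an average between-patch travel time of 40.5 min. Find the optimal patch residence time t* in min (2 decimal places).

Maximise g(t)/(T+t): set derivative to zero → g'(t)(T+t) = g(t).
g'(t) = 0.74·300·t^-0.26. Setting 0.74·300·t^-0.26 = 300·t^0.74/(40.5+t) gives 0.74(40.5+t) = t, so 0.26·t = 0.74×40.5.
t* = 0.74×40.5/0.26 = 115.3 min.

115.27 min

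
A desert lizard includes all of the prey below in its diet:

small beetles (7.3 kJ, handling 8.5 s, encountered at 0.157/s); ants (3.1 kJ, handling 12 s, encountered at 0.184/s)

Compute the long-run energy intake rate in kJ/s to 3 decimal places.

R = Σλ_iE_i / (1 + Σλ_ih_i)
Numerator: 0.157×7.3 + 0.184×3.1 = 1.716
Denominator: 1 + 0.157×8.5 + 0.184×12 = 4.543
R = 1.716/4.543 = 0.3779 kJ/s

0.378 kJ/s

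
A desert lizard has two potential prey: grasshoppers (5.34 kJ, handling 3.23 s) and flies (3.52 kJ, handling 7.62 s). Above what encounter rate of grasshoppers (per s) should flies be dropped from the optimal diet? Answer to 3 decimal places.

The zero-one rule: include flies iff E₂/h₂ > λE₁/(1+λh₁). Equality gives the switch point.
λE₁h₂ = E₂ + λE₂h₁ ⇒ λ = E₂/(E₁h₂ − E₂h₁) = 3.52/(40.69 − 11.37) = 0.12 per s.

0.120 per s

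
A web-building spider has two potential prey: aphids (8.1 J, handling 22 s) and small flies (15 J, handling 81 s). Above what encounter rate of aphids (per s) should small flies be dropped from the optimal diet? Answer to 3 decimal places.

0.046 per s

Drop small flies once their profitability E₂/h₂ falls below the rate achievable on aphids alone: E₂/h₂ = λE₁/(1 + λh₁).
Solve for λ: λE₁h₂ = E₂(1 + λh₁) → λ(E₁h₂ − E₂h₁) = E₂ → λ = E₂/(E₁h₂ − E₂h₁).
λ = 15/(8.1×81 − 15×22) = 15/326.1 = 0.046 per s.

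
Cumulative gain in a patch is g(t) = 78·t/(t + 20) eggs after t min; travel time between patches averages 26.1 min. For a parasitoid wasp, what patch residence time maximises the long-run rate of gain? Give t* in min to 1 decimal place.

Optimal t* satisfies g'(t*) = g(t*)/(T + t*).
g'(t) = 78·20/(t + 20)². Setting 78·20/(t+20)² = 78t/[(t+20)(26.1+t)] gives 20(26.1+t) = t(t+20), so t² = 20×26.1 = 522.
t* = √522 = 22.85 min.

22.8 min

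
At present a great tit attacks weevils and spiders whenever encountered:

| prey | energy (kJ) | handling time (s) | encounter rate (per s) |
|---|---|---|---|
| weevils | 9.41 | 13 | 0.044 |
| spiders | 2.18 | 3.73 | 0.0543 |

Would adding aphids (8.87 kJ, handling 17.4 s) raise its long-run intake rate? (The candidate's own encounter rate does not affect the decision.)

Intake rate on the current diet: R = (0.044×9.41 + 0.0543×2.18) / (1 + 0.044×13 + 0.0543×3.73) = 0.5324/1.775 = 0.3 kJ/s.
aphids: E/h = 8.87/17.4 = 0.5098 kJ/s.
Since 0.5098 > R, including aphids increases the long-run rate.

Yes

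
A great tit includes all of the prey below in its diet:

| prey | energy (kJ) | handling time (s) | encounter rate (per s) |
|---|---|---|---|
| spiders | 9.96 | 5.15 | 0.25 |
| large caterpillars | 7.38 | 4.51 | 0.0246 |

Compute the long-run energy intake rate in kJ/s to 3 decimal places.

1.114 kJ/s

R = (0.25×9.96 + 0.0246×7.38) / (1 + 0.25×5.15 + 0.0246×4.51) = 2.672/2.398 = 1.114 kJ/s.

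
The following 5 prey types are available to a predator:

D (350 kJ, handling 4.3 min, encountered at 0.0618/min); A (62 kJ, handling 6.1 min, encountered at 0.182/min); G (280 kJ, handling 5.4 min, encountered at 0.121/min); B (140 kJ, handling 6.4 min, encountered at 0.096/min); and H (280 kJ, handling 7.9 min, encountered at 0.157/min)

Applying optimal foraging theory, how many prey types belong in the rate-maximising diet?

Rank by E/h (kJ/min): D 81.4, G 51.9, H 35.4, B 21.9, A 10.2. Include each in turn until the next type's E/h falls below the running intake rate.
Rate on top 1: 17.09. G: 51.9 > 17.09 → include.
Rate on top 2: 28.92. H: 35.4 > 28.92 → include.
Rate on top 3: 31.48. B: 21.9 < 31.48 → exclude; stop.
Optimal diet: D, G, H — 3 of 5 types.

3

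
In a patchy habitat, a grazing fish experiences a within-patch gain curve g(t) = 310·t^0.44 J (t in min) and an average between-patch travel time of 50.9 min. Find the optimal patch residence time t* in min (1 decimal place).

By the marginal value theorem, leave when the instantaneous gain rate g'(t) equals the habitat-wide average g(t)/(T + t).
g'(t) = 0.44·310·t^-0.56. Setting 0.44·310·t^-0.56 = 310·t^0.44/(50.9+t) gives 0.44(50.9+t) = t, so 0.56·t = 0.44×50.9.
t* = 0.44×50.9/0.56 = 39.99 min.

40.0 min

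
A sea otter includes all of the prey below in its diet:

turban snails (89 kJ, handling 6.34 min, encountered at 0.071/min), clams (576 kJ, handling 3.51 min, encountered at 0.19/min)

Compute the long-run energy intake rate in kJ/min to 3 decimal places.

R = (0.071×89 + 0.19×576) / (1 + 0.071×6.34 + 0.19×3.51) = 115.8/2.117 = 54.68 kJ/min.

54.680 kJ/min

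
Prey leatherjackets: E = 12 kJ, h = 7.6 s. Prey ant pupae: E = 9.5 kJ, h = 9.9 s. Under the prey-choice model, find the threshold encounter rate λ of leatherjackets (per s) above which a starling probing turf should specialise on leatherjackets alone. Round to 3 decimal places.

Drop ant pupae once their profitability E₂/h₂ falls below the rate achievable on leatherjackets alone: E₂/h₂ = λE₁/(1 + λh₁).
Solve for λ: λE₁h₂ = E₂(1 + λh₁) → λ(E₁h₂ − E₂h₁) = E₂ → λ = E₂/(E₁h₂ − E₂h₁).
λ = 9.5/(12×9.9 − 9.5×7.6) = 9.5/46.6 = 0.2039 per s.

0.204 per s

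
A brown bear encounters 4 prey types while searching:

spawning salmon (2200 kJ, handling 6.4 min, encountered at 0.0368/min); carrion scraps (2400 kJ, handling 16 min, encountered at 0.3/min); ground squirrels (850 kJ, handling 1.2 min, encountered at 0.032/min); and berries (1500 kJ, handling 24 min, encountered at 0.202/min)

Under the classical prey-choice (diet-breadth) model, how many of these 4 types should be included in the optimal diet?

Profitabilities (E/h, kJ/min): ground squirrels 708, spawning salmon 344, carrion scraps 150, berries 62.5. Add prey in this order while the next type's profitability exceeds the intake rate on those already taken.
Rate on top 1: 26.19. spawning salmon: 344 > 26.19 → include.
Rate on top 2: 84.9. carrion scraps: 150 > 84.9 → include.
Rate on top 3: 136.3. berries: 62.5 < 136.3 → exclude; stop.
Optimal diet: ground squirrels, spawning salmon, carrion scraps — 3 of 4 types.

3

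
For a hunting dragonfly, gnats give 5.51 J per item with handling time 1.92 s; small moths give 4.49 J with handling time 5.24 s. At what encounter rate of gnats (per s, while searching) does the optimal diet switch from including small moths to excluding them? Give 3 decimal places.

0.222 per s

The zero-one rule: include small moths iff E₂/h₂ > λE₁/(1+λh₁). Equality gives the switch point.
λE₁h₂ = E₂ + λE₂h₁ ⇒ λ = E₂/(E₁h₂ − E₂h₁) = 4.49/(28.87 − 8.621) = 0.2217 per s.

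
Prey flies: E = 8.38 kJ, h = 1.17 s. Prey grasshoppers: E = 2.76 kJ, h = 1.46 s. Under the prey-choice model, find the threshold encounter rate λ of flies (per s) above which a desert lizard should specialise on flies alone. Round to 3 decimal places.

0.306 per s

The zero-one rule: include grasshoppers iff E₂/h₂ > λE₁/(1+λh₁). Equality gives the switch point.
λE₁h₂ = E₂ + λE₂h₁ ⇒ λ = E₂/(E₁h₂ − E₂h₁) = 2.76/(12.23 − 3.229) = 0.3065 per s.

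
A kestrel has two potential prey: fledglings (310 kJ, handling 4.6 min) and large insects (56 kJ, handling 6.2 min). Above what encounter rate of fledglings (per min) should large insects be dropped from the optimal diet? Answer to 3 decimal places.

The zero-one rule: include large insects iff E₂/h₂ > λE₁/(1+λh₁). Equality gives the switch point.
λE₁h₂ = E₂ + λE₂h₁ ⇒ λ = E₂/(E₁h₂ − E₂h₁) = 56/(1922 − 257.6) = 0.03365 per min.

0.034 per min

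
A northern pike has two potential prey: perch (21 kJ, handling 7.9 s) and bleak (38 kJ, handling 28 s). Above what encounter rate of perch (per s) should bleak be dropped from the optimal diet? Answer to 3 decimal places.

0.132 per s

Drop bleak once their profitability E₂/h₂ falls below the rate achievable on perch alone: E₂/h₂ = λE₁/(1 + λh₁).
Solve for λ: λE₁h₂ = E₂(1 + λh₁) → λ(E₁h₂ − E₂h₁) = E₂ → λ = E₂/(E₁h₂ − E₂h₁).
λ = 38/(21×28 − 38×7.9) = 38/287.8 = 0.132 per s.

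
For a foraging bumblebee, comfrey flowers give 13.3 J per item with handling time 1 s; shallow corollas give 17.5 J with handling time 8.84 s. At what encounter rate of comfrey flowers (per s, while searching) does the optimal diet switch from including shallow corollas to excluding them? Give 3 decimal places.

0.175 per s

At the threshold, the rate on comfrey flowers alone equals the profitability of shallow corollas: λ·13.3/(1 + λ·1) = 17.5/8.84 = 1.98.
Rearranging, λ(13.3 − 1.98×1) = 1.98, so λ = 1.98/11.32 = 0.1749 per s.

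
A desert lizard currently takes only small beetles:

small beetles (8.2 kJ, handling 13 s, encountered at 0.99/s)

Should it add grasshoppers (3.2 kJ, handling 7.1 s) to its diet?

On small beetles alone, R = ΣλE/(1+Σλh) = 8.118/13.87 = 0.5853 kJ/s.
Profitability of grasshoppers: 3.2/7.1 = 0.4507 kJ/s.
0.4507 < 0.5853, so adding grasshoppers would lower the average — exclude it.

No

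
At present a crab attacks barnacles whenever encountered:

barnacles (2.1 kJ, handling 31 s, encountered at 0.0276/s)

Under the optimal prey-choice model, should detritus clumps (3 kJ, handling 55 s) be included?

Yes

Current rate: (0.0276×2.1)/(1 + 0.0276×31) = 0.03124 kJ/s.
Profitability of detritus clumps: 3/55 = 0.05455 kJ/s.
Since 0.05455 > R, including detritus clumps increases the long-run rate.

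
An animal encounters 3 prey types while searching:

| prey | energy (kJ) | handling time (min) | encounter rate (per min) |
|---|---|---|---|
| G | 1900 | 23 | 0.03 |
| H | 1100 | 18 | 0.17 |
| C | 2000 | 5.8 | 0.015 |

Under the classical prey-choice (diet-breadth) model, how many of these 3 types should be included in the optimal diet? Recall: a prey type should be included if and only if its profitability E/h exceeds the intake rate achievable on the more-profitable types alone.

3

Rank by E/h (kJ/min): C 345, G 82.6, H 61.1. Include each in turn until the next type's E/h falls below the running intake rate.
Rate on top 1: 27.6. G: 82.6 > 27.6 → include.
Rate on top 2: 48.96. H: 61.1 > 48.96 → include.
Optimal diet: C, G, H — 3 of 3 types.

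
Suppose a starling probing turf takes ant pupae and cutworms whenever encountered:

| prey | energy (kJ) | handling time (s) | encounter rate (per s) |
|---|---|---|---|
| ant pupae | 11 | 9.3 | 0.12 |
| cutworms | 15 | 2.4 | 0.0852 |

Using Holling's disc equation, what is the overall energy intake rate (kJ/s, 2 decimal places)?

R = (0.12×11 + 0.0852×15) / (1 + 0.12×9.3 + 0.0852×2.4) = 2.598/2.32 = 1.12 kJ/s.

1.12 kJ/s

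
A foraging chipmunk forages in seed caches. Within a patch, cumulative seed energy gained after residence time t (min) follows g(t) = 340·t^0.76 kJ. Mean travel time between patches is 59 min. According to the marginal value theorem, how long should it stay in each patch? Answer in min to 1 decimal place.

Maximise g(t)/(T+t): set derivative to zero → g'(t)(T+t) = g(t).
g'(t) = 0.76·340·t^-0.24. Setting 0.76·340·t^-0.24 = 340·t^0.76/(59+t) gives 0.76(59+t) = t, so 0.24·t = 0.76×59.
t* = 0.76×59/0.24 = 186.8 min.

186.8 min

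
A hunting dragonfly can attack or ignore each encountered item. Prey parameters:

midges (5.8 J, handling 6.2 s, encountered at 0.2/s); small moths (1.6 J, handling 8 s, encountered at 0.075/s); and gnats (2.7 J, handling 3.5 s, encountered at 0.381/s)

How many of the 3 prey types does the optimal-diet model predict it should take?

Rank by E/h (J/s): midges 0.935, gnats 0.771, small moths 0.2. Include each in turn until the next type's E/h falls below the running intake rate.
Rate on top 1: 0.5179. gnats: 0.771 > 0.5179 → include.
Rate on top 2: 0.6125. small moths: 0.2 < 0.6125 → exclude; stop.
Optimal diet: midges, gnats — 2 of 3 types.

2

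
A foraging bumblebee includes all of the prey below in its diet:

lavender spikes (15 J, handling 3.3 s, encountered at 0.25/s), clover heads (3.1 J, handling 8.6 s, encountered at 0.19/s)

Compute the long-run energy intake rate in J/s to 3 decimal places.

R = (0.25×15 + 0.19×3.1) / (1 + 0.25×3.3 + 0.19×8.6) = 4.339/3.459 = 1.254 J/s.

1.254 J/s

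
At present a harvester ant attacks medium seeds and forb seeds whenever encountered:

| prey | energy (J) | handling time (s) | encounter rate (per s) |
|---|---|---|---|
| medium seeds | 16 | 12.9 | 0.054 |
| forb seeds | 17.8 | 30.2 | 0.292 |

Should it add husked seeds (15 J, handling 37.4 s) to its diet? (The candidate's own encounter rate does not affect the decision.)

On medium seeds and forb seeds alone, R = ΣλE/(1+Σλh) = 6.062/10.51 = 0.5765 J/s.
Profitability of husked seeds: 15/37.4 = 0.4011 J/s.
0.4011 < 0.5765, so adding husked seeds would lower the average — exclude it.

No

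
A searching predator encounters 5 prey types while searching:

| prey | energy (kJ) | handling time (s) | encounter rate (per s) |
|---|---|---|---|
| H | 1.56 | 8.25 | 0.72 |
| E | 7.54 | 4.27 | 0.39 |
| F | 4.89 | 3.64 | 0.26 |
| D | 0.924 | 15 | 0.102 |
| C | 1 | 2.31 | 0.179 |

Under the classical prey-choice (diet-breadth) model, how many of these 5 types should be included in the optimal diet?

E/h in descending order: E 1.77, F 1.34, C 0.433, H 0.189, D 0.0616 kJ/s. The optimal diet is the largest prefix of this list for which every included type satisfies E_i/h_i > R on the types above it.
Rate on top 1: 1.103. F: 1.34 > 1.103 → include.
Rate on top 2: 1.166. C: 0.433 < 1.166 → exclude; stop.
Optimal diet: E, F — 2 of 5 types.

2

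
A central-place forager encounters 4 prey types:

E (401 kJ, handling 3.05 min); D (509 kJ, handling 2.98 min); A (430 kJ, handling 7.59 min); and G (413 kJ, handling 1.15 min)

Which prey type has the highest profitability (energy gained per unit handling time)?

In descending order of E/h:
G: 413/1.15 = 359 kJ/min
D: 509/2.98 = 171 kJ/min
E: 401/3.05 = 131 kJ/min
A: 430/7.59 = 56.7 kJ/min

G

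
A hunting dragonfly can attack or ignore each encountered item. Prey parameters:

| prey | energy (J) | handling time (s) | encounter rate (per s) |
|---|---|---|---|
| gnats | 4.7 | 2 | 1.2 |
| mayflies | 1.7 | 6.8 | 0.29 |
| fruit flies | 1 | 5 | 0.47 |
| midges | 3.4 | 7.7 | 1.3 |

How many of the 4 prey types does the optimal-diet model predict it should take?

1

Profitabilities (E/h, J/s): gnats 2.35, midges 0.442, mayflies 0.25, fruit flies 0.2. Add prey in this order while the next type's profitability exceeds the intake rate on those already taken.
Rate on top 1: 1.659. midges: 0.442 < 1.659 → exclude; stop.
Optimal diet: gnats — 1 of 4 types.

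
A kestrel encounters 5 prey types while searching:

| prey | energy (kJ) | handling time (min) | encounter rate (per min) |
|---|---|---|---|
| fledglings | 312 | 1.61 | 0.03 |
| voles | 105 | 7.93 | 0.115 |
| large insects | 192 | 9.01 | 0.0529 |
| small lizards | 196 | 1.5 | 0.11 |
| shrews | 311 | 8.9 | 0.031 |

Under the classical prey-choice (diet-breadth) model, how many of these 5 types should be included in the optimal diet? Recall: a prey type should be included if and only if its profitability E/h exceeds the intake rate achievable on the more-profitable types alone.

3

Profitabilities (E/h, kJ/min): fledglings 194, small lizards 131, shrews 34.9, large insects 21.3, voles 13.2. Add prey in this order while the next type's profitability exceeds the intake rate on those already taken.
Rate on top 1: 8.929. small lizards: 131 > 8.929 → include.
Rate on top 2: 25.48. shrews: 34.9 > 25.48 → include.
Rate on top 3: 27.24. large insects: 21.3 < 27.24 → exclude; stop.
Optimal diet: fledglings, small lizards, shrews — 3 of 5 types.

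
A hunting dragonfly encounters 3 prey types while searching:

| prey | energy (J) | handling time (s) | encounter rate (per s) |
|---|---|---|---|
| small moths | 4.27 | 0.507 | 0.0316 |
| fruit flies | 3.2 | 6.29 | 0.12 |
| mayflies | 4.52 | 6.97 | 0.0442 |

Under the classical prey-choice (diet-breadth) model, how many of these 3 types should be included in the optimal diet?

3

Profitabilities (E/h, J/s): small moths 8.42, mayflies 0.648, fruit flies 0.509. Add prey in this order while the next type's profitability exceeds the intake rate on those already taken.
Rate on top 1: 0.1328. mayflies: 0.648 > 0.1328 → include.
Rate on top 2: 0.2528. fruit flies: 0.509 > 0.2528 → include.
Optimal diet: small moths, mayflies, fruit flies — 3 of 3 types.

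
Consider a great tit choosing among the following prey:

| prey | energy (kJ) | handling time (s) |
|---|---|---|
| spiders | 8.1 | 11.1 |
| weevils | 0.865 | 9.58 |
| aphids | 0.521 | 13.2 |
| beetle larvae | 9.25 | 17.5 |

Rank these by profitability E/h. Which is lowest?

aphids

In descending order of E/h:
spiders: 8.1/11.1 = 0.73 kJ/s
beetle larvae: 9.25/17.5 = 0.529 kJ/s
weevils: 0.865/9.58 = 0.0903 kJ/s
aphids: 0.521/13.2 = 0.0395 kJ/s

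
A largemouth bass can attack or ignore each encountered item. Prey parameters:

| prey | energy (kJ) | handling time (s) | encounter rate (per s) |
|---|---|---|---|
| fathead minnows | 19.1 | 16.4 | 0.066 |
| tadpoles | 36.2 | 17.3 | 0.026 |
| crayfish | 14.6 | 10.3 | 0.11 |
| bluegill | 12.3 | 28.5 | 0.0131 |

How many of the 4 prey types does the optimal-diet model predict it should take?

E/h in descending order: tadpoles 2.09, crayfish 1.42, fathead minnows 1.16, bluegill 0.432 kJ/s. The optimal diet is the largest prefix of this list for which every included type satisfies E_i/h_i > R on the types above it.
Rate on top 1: 0.6492. crayfish: 1.42 > 0.6492 → include.
Rate on top 2: 0.9862. fathead minnows: 1.16 > 0.9862 → include.
Rate on top 3: 1.039. bluegill: 0.432 < 1.039 → exclude; stop.
Optimal diet: tadpoles, crayfish, fathead minnows — 3 of 4 types.

3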